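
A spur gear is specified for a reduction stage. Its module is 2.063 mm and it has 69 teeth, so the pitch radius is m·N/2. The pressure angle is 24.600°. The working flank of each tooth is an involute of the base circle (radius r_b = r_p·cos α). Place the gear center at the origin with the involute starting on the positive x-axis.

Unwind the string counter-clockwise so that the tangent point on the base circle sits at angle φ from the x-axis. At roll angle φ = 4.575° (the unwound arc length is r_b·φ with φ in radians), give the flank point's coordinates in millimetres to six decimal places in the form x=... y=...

x=64.919489 y=0.010975

pitch radius r_p = m·N/2 = 2.063·69/2 = 71.173500
base radius r_b = r_p·cos α = 71.173500·cos 24.600° = 64.713516
roll angle φ = 4.575° = 0.07984881 rad
x = r_b·(cos φ + φ·sin φ) = 64.713516·(0.99681378 + 0.07984881·0.07976399) = 64.919489
y = r_b·(sin φ − φ·cos φ) = 64.713516·(0.07976399 − 0.07984881·0.99681378) = 0.010975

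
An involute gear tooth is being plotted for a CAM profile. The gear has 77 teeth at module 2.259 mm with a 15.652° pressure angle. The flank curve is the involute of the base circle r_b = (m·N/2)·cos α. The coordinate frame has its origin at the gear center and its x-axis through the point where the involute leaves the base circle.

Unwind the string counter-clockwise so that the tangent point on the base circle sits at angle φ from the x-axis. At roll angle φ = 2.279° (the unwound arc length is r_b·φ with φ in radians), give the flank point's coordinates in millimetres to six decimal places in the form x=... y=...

pitch radius r_p = m·N/2 = 2.259·77/2 = 86.971500
base radius r_b = r_p·cos α = 86.971500·cos 15.652° = 83.746432
roll angle φ = 2.279° = 0.03977605 rad
x = r_b·(cos φ + φ·sin φ) = 83.746432·(0.99920904 + 0.03977605·0.03976557) = 83.812655
y = r_b·(sin φ − φ·cos φ) = 83.746432·(0.03976557 − 0.03977605·0.99920904) = 0.001756

x=83.812655 y=0.001756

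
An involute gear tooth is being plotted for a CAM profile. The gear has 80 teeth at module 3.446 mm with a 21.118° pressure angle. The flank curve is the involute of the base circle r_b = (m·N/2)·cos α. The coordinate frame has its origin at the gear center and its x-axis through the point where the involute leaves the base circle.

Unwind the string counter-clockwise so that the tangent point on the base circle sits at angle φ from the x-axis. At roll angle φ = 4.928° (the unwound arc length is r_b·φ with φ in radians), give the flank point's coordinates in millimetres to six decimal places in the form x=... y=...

pitch radius r_p = m·N/2 = 3.446·80/2 = 137.840000
base radius r_b = r_p·cos α = 137.840000·cos 21.118° = 128.582720
roll angle φ = 4.928° = 0.08600983 rad
x = r_b·(cos φ + φ·sin φ) = 128.582720·(0.99630343 + 0.08600983·0.08590382) = 129.057448
y = r_b·(sin φ − φ·cos φ) = 128.582720·(0.08590382 − 0.08600983·0.99630343) = 0.027251

x=129.057448 y=0.027251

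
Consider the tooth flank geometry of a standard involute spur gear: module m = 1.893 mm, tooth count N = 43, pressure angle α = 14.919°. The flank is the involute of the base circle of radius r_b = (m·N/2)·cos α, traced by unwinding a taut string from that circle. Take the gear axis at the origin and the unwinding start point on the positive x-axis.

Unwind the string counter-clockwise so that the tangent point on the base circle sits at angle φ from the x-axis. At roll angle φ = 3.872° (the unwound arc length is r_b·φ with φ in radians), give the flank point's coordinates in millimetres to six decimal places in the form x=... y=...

pitch radius r_p = m·N/2 = 1.893·43/2 = 40.699500
base radius r_b = r_p·cos α = 40.699500·cos 14.919° = 39.327551
roll angle φ = 3.872° = 0.06757915 rad
x = r_b·(cos φ + φ·sin φ) = 39.327551·(0.99771740 + 0.06757915·0.06752772) = 39.417251
y = r_b·(sin φ − φ·cos φ) = 39.327551·(0.06752772 − 0.06757915·0.99771740) = 0.004044

x=39.417251 y=0.004044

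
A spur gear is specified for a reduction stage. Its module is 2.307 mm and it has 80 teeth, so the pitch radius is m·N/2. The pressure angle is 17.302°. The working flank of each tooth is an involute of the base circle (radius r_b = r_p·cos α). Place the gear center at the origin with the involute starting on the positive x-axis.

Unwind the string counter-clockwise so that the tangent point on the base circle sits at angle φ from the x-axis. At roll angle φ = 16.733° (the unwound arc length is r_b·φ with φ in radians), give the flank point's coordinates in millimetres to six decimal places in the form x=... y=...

pitch radius r_p = m·N/2 = 2.307·80/2 = 92.280000
base radius r_b = r_p·cos α = 92.280000·cos 17.302° = 88.104369
roll angle φ = 16.733° = 0.29204594 rad
x = r_b·(cos φ + φ·sin φ) = 88.104369·(0.95765683 + 0.29204594·0.28791214) = 91.781880
y = r_b·(sin φ − φ·cos φ) = 88.104369·(0.28791214 − 0.29204594·0.95765683) = 0.725306

x=91.781880 y=0.725306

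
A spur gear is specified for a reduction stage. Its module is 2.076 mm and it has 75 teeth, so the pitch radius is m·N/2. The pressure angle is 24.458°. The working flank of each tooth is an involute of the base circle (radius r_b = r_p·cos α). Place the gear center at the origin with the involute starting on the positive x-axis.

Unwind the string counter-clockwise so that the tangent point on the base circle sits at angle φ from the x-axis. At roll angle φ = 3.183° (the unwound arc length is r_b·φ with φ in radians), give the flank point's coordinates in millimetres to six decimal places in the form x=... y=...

x=70.973398 y=0.004049

pitch radius r_p = m·N/2 = 2.076·75/2 = 77.850000
base radius r_b = r_p·cos α = 77.850000·cos 24.458° = 70.864131
roll angle φ = 3.183° = 0.05555383 rad
x = r_b·(cos φ + φ·sin φ) = 70.864131·(0.99845728 + 0.05555383·0.05552526) = 70.973398
y = r_b·(sin φ − φ·cos φ) = 70.864131·(0.05552526 − 0.05555383·0.99845728) = 0.004049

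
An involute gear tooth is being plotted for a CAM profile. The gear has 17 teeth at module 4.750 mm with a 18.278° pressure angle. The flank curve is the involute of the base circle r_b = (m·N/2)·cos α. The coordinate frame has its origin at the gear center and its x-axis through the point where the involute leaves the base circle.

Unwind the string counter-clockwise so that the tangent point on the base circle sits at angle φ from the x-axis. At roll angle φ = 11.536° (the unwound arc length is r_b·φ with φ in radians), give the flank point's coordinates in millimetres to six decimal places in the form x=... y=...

x=39.107137 y=0.103883

pitch radius r_p = m·N/2 = 4.750·17/2 = 40.375000
base radius r_b = r_p·cos α = 40.375000·cos 18.278° = 38.337919
roll angle φ = 11.536° = 0.20134118 rad
x = r_b·(cos φ + φ·sin φ) = 38.337919·(0.97979924 + 0.20134118·0.19998360) = 39.107137
y = r_b·(sin φ − φ·cos φ) = 38.337919·(0.19998360 − 0.20134118·0.97979924) = 0.103883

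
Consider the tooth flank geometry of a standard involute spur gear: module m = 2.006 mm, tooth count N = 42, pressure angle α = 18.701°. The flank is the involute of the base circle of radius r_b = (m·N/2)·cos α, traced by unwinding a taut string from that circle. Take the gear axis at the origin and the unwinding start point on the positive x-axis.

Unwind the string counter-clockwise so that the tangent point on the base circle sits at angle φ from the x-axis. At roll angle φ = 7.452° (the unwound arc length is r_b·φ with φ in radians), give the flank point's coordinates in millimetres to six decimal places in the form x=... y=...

pitch radius r_p = m·N/2 = 2.006·42/2 = 42.126000
base radius r_b = r_p·cos α = 42.126000·cos 18.701° = 39.901944
roll angle φ = 7.452° = 0.13006194 rad
x = r_b·(cos φ + φ·sin φ) = 39.901944·(0.99155386 + 0.13006194·0.12969556) = 40.238011
y = r_b·(sin φ − φ·cos φ) = 39.901944·(0.12969556 − 0.13006194·0.99155386) = 0.029214

x=40.238011 y=0.029214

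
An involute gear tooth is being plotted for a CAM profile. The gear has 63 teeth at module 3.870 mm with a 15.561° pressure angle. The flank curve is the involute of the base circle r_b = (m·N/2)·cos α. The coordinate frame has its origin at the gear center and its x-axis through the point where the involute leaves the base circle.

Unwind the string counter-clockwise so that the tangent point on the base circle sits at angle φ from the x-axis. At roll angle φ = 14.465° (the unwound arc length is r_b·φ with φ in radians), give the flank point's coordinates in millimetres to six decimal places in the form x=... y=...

x=121.119725 y=0.625892

pitch radius r_p = m·N/2 = 3.870·63/2 = 121.905000
base radius r_b = r_p·cos α = 121.905000·cos 15.561° = 117.436620
roll angle φ = 14.465° = 0.25246188 rad
x = r_b·(cos φ + φ·sin φ) = 117.436620·(0.96830041 + 0.25246188·0.24978855) = 121.119725
y = r_b·(sin φ − φ·cos φ) = 117.436620·(0.24978855 − 0.25246188·0.96830041) = 0.625892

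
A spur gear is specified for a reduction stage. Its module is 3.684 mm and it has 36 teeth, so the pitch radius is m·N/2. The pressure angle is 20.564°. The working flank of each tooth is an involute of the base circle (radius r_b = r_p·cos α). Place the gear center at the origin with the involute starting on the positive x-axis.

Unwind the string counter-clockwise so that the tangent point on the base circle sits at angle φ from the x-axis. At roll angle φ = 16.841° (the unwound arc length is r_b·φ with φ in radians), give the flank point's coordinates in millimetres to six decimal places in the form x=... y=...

x=64.710975 y=0.521022

pitch radius r_p = m·N/2 = 3.684·36/2 = 66.312000
base radius r_b = r_p·cos α = 66.312000·cos 20.564° = 62.086627
roll angle φ = 16.841° = 0.29393090 rad
x = r_b·(cos φ + φ·sin φ) = 62.086627·(0.95711243 + 0.29393090·0.28971677) = 64.710975
y = r_b·(sin φ − φ·cos φ) = 62.086627·(0.28971677 − 0.29393090·0.95711243) = 0.521022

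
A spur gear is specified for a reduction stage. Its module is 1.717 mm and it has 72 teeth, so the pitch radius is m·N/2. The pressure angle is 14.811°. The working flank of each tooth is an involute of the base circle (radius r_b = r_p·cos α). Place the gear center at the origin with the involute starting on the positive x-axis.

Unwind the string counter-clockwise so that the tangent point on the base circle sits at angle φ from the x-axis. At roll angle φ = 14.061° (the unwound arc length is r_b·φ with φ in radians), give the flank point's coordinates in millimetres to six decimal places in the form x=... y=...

pitch radius r_p = m·N/2 = 1.717·72/2 = 61.812000
base radius r_b = r_p·cos α = 61.812000·cos 14.811° = 59.758255
roll angle φ = 14.061° = 0.24541075 rad
x = r_b·(cos φ + φ·sin φ) = 59.758255·(0.97003761 + 0.24541075·0.24295478) = 61.530764
y = r_b·(sin φ − φ·cos φ) = 59.758255·(0.24295478 − 0.24541075·0.97003761) = 0.292644

x=61.530764 y=0.292644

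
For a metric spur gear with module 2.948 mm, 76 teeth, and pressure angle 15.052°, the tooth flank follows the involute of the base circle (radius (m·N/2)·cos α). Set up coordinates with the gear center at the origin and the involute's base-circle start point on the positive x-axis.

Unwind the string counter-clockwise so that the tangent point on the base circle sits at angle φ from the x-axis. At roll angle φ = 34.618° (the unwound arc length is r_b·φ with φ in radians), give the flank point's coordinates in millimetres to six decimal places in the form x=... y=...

x=126.160579 y=7.667046

pitch radius r_p = m·N/2 = 2.948·76/2 = 112.024000
base radius r_b = r_p·cos α = 112.024000·cos 15.052° = 108.180516
roll angle φ = 34.618° = 0.60419808 rad
x = r_b·(cos φ + φ·sin φ) = 108.180516·(0.82295793 + 0.60419808·0.56810231) = 126.160579
y = r_b·(sin φ − φ·cos φ) = 108.180516·(0.56810231 − 0.60419808·0.82295793) = 7.667046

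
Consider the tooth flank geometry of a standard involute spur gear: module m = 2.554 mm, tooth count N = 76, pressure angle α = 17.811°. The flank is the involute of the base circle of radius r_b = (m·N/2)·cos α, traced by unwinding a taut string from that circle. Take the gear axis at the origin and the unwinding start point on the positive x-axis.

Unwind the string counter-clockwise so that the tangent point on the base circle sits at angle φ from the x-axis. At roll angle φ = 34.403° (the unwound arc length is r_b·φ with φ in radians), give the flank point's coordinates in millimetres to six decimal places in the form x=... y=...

pitch radius r_p = m·N/2 = 2.554·76/2 = 97.052000
base radius r_b = r_p·cos α = 97.052000·cos 17.811° = 92.400364
roll angle φ = 34.403° = 0.60044562 rad
x = r_b·(cos φ + φ·sin φ) = 92.400364·(0.82508392 + 0.60044562·0.56501021) = 107.585608
y = r_b·(sin φ − φ·cos φ) = 92.400364·(0.56501021 − 0.60044562·0.82508392) = 6.430343

x=107.585608 y=6.430343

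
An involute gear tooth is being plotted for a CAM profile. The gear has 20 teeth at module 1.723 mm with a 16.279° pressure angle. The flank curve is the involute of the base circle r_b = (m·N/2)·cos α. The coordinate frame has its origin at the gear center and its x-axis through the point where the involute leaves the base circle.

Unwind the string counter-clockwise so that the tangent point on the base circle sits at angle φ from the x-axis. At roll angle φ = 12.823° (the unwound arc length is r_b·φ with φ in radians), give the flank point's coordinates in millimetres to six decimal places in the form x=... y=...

pitch radius r_p = m·N/2 = 1.723·20/2 = 17.230000
base radius r_b = r_p·cos α = 17.230000·cos 16.279° = 16.539217
roll angle φ = 12.823° = 0.22380357 rad
x = r_b·(cos φ + φ·sin φ) = 16.539217·(0.97506034 + 0.22380357·0.22193993) = 16.948253
y = r_b·(sin φ − φ·cos φ) = 16.539217·(0.22193993 − 0.22380357·0.97506034) = 0.061492

x=16.948253 y=0.061492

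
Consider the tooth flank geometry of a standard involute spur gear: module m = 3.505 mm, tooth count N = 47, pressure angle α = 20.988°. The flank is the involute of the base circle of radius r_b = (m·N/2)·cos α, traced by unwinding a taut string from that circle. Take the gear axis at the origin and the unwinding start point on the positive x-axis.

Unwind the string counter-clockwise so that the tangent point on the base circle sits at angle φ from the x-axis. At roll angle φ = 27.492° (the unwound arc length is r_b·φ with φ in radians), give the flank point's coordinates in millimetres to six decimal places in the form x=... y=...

x=85.252581 y=2.767199

pitch radius r_p = m·N/2 = 3.505·47/2 = 82.367500
base radius r_b = r_p·cos α = 82.367500·cos 20.988° = 76.902866
roll angle φ = 27.492° = 0.47982592 rad
x = r_b·(cos φ + φ·sin φ) = 76.902866·(0.88707530 + 0.47982592·0.46162476) = 85.252581
y = r_b·(sin φ − φ·cos φ) = 76.902866·(0.46162476 − 0.47982592·0.88707530) = 2.767199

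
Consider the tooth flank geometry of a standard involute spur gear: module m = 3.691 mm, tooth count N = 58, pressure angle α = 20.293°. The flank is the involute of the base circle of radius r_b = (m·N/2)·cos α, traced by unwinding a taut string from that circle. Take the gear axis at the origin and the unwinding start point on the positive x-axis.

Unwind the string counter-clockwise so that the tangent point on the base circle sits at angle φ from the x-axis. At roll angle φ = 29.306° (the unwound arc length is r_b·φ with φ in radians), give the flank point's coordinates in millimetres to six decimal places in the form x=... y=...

pitch radius r_p = m·N/2 = 3.691·58/2 = 107.039000
base radius r_b = r_p·cos α = 107.039000·cos 20.293° = 100.395230
roll angle φ = 29.306° = 0.51148619 rad
x = r_b·(cos φ + φ·sin φ) = 100.395230·(0.87201802 + 0.51148619·0.48947377) = 112.681306
y = r_b·(sin φ − φ·cos φ) = 100.395230·(0.48947377 − 0.51148619·0.87201802) = 4.362032

x=112.681306 y=4.362032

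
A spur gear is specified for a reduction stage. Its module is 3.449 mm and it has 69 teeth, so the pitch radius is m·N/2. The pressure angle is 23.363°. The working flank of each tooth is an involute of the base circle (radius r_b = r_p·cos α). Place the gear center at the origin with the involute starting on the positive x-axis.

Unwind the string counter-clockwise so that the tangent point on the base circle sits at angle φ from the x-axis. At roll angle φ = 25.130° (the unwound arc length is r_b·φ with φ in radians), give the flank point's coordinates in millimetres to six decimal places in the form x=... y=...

x=119.241435 y=3.013497

pitch radius r_p = m·N/2 = 3.449·69/2 = 118.990500
base radius r_b = r_p·cos α = 118.990500·cos 23.363° = 109.234576
roll angle φ = 25.130° = 0.43860124 rad
x = r_b·(cos φ + φ·sin φ) = 109.234576·(0.90534656 + 0.43860124·0.42467352) = 119.241435
y = r_b·(sin φ − φ·cos φ) = 109.234576·(0.42467352 − 0.43860124·0.90534656) = 3.013497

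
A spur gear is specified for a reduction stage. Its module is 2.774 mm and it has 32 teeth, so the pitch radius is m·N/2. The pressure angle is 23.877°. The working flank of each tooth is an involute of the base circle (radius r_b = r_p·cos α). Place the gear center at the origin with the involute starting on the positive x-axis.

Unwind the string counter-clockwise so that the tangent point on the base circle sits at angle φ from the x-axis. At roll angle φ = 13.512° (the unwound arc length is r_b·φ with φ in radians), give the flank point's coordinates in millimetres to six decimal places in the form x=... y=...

x=41.698405 y=0.176451

pitch radius r_p = m·N/2 = 2.774·32/2 = 44.384000
base radius r_b = r_p·cos α = 44.384000·cos 23.877° = 40.585463
roll angle φ = 13.512° = 0.23582889 rad
x = r_b·(cos φ + φ·sin φ) = 40.585463·(0.97232101 + 0.23582889·0.23364901) = 41.698405
y = r_b·(sin φ − φ·cos φ) = 40.585463·(0.23364901 − 0.23582889·0.97232101) = 0.176451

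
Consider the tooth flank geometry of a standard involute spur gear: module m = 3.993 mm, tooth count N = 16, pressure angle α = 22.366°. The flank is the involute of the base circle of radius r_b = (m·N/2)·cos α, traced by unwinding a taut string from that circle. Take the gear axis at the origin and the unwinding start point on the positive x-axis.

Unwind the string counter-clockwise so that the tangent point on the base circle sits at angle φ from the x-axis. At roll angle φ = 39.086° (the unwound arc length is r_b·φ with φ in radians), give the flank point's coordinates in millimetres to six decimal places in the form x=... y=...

x=35.635360 y=2.982988

pitch radius r_p = m·N/2 = 3.993·16/2 = 31.944000
base radius r_b = r_p·cos α = 31.944000·cos 22.366° = 29.540917
roll angle φ = 39.086° = 0.68217939 rad
x = r_b·(cos φ + φ·sin φ) = 29.540917·(0.77620049 + 0.68217939·0.63048616) = 35.635360
y = r_b·(sin φ − φ·cos φ) = 29.540917·(0.63048616 − 0.68217939·0.77620049) = 2.982988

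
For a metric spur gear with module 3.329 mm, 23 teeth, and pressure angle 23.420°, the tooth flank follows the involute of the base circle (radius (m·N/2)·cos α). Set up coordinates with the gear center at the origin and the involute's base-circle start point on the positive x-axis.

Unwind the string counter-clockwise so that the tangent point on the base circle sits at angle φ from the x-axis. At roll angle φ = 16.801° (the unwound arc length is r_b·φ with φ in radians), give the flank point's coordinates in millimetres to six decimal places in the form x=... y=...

x=36.607553 y=0.292718

pitch radius r_p = m·N/2 = 3.329·23/2 = 38.283500
base radius r_b = r_p·cos α = 38.283500·cos 23.420° = 35.129550
roll angle φ = 16.801° = 0.29323277 rad
x = r_b·(cos φ + φ·sin φ) = 35.129550·(0.95731445 + 0.29323277·0.28904851) = 36.607553
y = r_b·(sin φ − φ·cos φ) = 35.129550·(0.28904851 − 0.29323277·0.95731445) = 0.292718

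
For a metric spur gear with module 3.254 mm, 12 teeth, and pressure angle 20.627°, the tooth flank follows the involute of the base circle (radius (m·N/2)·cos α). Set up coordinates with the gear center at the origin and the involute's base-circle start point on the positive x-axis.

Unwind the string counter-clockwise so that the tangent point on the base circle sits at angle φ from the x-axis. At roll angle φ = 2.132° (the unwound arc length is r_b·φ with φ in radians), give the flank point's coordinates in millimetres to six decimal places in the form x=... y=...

x=18.285033 y=0.000314

pitch radius r_p = m·N/2 = 3.254·12/2 = 19.524000
base radius r_b = r_p·cos α = 19.524000·cos 20.627° = 18.272387
roll angle φ = 2.132° = 0.03721042 rad
x = r_b·(cos φ + φ·sin φ) = 18.272387·(0.99930777 + 0.03721042·0.03720183) = 18.285033
y = r_b·(sin φ − φ·cos φ) = 18.272387·(0.03720183 − 0.03721042·0.99930777) = 0.000314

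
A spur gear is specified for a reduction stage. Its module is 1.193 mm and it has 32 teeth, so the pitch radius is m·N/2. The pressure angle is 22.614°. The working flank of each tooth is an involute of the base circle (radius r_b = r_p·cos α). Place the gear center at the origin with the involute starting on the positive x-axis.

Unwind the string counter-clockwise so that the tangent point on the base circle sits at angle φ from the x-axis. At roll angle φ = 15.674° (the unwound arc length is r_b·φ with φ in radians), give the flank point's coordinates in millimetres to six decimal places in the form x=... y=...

pitch radius r_p = m·N/2 = 1.193·32/2 = 19.088000
base radius r_b = r_p·cos α = 19.088000·cos 22.614° = 17.620444
roll angle φ = 15.674° = 0.27356291 rad
x = r_b·(cos φ + φ·sin φ) = 17.620444·(0.96281444 + 0.27356291·0.27016356) = 18.267487
y = r_b·(sin φ − φ·cos φ) = 17.620444·(0.27016356 − 0.27356291·0.96281444) = 0.119348

x=18.267487 y=0.119348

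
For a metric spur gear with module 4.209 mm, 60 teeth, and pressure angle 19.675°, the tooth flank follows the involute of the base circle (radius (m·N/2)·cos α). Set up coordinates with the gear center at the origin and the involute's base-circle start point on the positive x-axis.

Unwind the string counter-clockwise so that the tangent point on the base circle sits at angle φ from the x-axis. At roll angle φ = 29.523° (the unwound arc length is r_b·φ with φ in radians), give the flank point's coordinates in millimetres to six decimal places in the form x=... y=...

x=133.649823 y=5.279492

pitch radius r_p = m·N/2 = 4.209·60/2 = 126.270000
base radius r_b = r_p·cos α = 126.270000·cos 19.675° = 118.898047
roll angle φ = 29.523° = 0.51527356 rad
x = r_b·(cos φ + φ·sin φ) = 118.898047·(0.87015795 + 0.51527356·0.49277290) = 133.649823
y = r_b·(sin φ − φ·cos φ) = 118.898047·(0.49277290 − 0.51527356·0.87015795) = 5.279492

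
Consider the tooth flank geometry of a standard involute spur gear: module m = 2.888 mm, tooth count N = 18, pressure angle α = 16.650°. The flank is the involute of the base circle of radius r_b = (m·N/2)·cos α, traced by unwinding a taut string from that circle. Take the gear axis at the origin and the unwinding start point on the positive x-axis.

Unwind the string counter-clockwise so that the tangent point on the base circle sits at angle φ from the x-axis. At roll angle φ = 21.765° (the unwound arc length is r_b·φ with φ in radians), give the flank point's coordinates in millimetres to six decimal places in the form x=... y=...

x=26.634651 y=0.448482

pitch radius r_p = m·N/2 = 2.888·18/2 = 25.992000
base radius r_b = r_p·cos α = 25.992000·cos 16.650° = 24.902231
roll angle φ = 21.765° = 0.37987091 rad
x = r_b·(cos φ + φ·sin φ) = 24.902231·(0.92871251 + 0.37987091·0.37080059) = 26.634651
y = r_b·(sin φ − φ·cos φ) = 24.902231·(0.37080059 − 0.37987091·0.92871251) = 0.448482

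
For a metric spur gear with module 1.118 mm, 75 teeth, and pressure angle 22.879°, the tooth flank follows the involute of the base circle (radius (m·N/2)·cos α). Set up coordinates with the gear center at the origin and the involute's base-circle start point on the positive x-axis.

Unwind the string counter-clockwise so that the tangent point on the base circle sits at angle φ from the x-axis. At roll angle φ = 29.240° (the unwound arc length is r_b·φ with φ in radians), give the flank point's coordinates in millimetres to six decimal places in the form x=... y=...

x=43.333865 y=1.667159

pitch radius r_p = m·N/2 = 1.118·75/2 = 41.925000
base radius r_b = r_p·cos α = 41.925000·cos 22.879° = 38.626675
roll angle φ = 29.240° = 0.51033427 rad
x = r_b·(cos φ + φ·sin φ) = 38.626675·(0.87258127 + 0.51033427·0.48846895) = 43.333865
y = r_b·(sin φ − φ·cos φ) = 38.626675·(0.48846895 − 0.51033427·0.87258127) = 1.667159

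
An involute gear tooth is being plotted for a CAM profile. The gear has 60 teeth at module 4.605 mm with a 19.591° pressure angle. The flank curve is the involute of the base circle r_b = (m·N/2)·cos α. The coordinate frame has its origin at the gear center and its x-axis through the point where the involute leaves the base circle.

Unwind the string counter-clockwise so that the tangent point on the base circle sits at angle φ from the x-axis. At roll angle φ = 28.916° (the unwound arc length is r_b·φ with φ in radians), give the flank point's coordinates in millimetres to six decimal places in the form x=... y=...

x=145.686943 y=5.435956

pitch radius r_p = m·N/2 = 4.605·60/2 = 138.150000
base radius r_b = r_p·cos α = 138.150000·cos 19.591° = 130.152515
roll angle φ = 28.916° = 0.50467941 rad
x = r_b·(cos φ + φ·sin φ) = 130.152515·(0.87532953 + 0.50467941·0.48352684) = 145.686943
y = r_b·(sin φ − φ·cos φ) = 130.152515·(0.48352684 − 0.50467941·0.87532953) = 5.435956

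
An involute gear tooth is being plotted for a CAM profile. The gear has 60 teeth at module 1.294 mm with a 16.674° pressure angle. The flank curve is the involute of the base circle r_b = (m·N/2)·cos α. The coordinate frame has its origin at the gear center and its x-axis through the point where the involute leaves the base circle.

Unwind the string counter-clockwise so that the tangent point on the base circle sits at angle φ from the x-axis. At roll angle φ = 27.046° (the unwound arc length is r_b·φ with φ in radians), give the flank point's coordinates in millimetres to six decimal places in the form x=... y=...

pitch radius r_p = m·N/2 = 1.294·60/2 = 38.820000
base radius r_b = r_p·cos α = 38.820000·cos 16.674° = 37.187728
roll angle φ = 27.046° = 0.47204175 rad
x = r_b·(cos φ + φ·sin φ) = 37.187728·(0.89064175 + 0.47204175·0.45470570) = 41.102919
y = r_b·(sin φ − φ·cos φ) = 37.187728·(0.45470570 − 0.47204175·0.89064175) = 1.275004

x=41.102919 y=1.275004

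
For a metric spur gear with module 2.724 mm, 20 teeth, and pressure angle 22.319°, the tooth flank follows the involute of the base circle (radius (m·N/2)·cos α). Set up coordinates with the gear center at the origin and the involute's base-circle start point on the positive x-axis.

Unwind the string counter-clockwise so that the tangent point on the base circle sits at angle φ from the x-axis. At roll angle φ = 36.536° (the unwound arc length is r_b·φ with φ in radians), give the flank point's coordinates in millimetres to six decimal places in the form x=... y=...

pitch radius r_p = m·N/2 = 2.724·20/2 = 27.240000
base radius r_b = r_p·cos α = 27.240000·cos 22.319° = 25.199284
roll angle φ = 36.536° = 0.63767350 rad
x = r_b·(cos φ + φ·sin φ) = 25.199284·(0.80348296 + 0.63767350·0.59532775) = 29.813466
y = r_b·(sin φ − φ·cos φ) = 25.199284·(0.59532775 − 0.63767350·0.80348296) = 2.090733

x=29.813466 y=2.090733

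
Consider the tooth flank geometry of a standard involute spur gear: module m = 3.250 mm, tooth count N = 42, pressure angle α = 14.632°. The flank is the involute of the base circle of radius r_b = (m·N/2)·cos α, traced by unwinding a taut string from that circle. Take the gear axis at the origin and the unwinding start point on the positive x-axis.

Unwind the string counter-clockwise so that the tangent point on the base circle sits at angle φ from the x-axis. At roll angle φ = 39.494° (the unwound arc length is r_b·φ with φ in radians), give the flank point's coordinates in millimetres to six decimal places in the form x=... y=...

pitch radius r_p = m·N/2 = 3.250·42/2 = 68.250000
base radius r_b = r_p·cos α = 68.250000·cos 14.632° = 66.036532
roll angle φ = 39.494° = 0.68930033 rad
x = r_b·(cos φ + φ·sin φ) = 66.036532·(0.77169119 + 0.68930033·0.63599741) = 79.909779
y = r_b·(sin φ − φ·cos φ) = 66.036532·(0.63599741 − 0.68930033·0.77169119) = 6.872449

x=79.909779 y=6.872449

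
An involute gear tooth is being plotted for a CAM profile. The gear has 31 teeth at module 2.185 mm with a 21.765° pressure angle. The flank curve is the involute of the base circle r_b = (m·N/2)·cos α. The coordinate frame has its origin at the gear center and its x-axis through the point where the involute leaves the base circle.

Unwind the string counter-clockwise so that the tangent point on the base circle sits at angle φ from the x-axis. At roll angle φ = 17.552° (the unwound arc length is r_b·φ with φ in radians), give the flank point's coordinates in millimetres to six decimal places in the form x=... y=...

pitch radius r_p = m·N/2 = 2.185·31/2 = 33.867500
base radius r_b = r_p·cos α = 33.867500·cos 21.765° = 31.453171
roll angle φ = 17.552° = 0.30634019 rad
x = r_b·(cos φ + φ·sin φ) = 31.453171·(0.95344365 + 0.30634019·0.30157124) = 32.894577
y = r_b·(sin φ − φ·cos φ) = 31.453171·(0.30157124 − 0.30634019·0.95344365) = 0.298589

x=32.894577 y=0.298589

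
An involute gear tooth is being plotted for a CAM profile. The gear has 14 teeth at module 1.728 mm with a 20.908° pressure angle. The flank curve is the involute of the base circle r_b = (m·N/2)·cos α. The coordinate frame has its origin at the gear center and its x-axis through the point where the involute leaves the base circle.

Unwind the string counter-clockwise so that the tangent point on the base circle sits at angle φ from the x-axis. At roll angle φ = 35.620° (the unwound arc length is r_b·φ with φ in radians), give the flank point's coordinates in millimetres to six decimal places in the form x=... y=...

x=13.276635 y=0.870511

pitch radius r_p = m·N/2 = 1.728·14/2 = 12.096000
base radius r_b = r_p·cos α = 12.096000·cos 20.908° = 11.299535
roll angle φ = 35.620° = 0.62168628 rad
x = r_b·(cos φ + φ·sin φ) = 11.299535·(0.81289751 + 0.62168628·0.58240676) = 13.276635
y = r_b·(sin φ − φ·cos φ) = 11.299535·(0.58240676 − 0.62168628·0.81289751) = 0.870511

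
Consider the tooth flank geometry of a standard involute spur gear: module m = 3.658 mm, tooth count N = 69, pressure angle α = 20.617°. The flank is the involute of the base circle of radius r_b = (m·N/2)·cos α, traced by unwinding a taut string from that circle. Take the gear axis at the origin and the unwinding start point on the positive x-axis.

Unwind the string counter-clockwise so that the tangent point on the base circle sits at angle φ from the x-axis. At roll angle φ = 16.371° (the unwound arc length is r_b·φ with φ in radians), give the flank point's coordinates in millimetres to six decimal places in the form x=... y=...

x=122.842125 y=0.910971

pitch radius r_p = m·N/2 = 3.658·69/2 = 126.201000
base radius r_b = r_p·cos α = 126.201000·cos 20.617° = 118.118470
roll angle φ = 16.371° = 0.28572785 rad
x = r_b·(cos φ + φ·sin φ) = 118.118470·(0.95945676 + 0.28572785·0.28185587) = 122.842125
y = r_b·(sin φ − φ·cos φ) = 118.118470·(0.28185587 − 0.28572785·0.95945676) = 0.910971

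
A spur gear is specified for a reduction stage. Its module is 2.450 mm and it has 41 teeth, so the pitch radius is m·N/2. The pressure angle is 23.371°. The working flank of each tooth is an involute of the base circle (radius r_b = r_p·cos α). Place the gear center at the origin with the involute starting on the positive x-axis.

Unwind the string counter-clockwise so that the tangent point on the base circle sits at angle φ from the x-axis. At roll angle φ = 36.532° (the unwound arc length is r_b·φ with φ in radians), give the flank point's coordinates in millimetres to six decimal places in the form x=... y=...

x=54.544722 y=3.823959

pitch radius r_p = m·N/2 = 2.450·41/2 = 50.225000
base radius r_b = r_p·cos α = 50.225000·cos 23.371° = 46.104316
roll angle φ = 36.532° = 0.63760368 rad
x = r_b·(cos φ + φ·sin φ) = 46.104316·(0.80352452 + 0.63760368·0.59527165) = 54.544722
y = r_b·(sin φ − φ·cos φ) = 46.104316·(0.59527165 − 0.63760368·0.80352452) = 3.823959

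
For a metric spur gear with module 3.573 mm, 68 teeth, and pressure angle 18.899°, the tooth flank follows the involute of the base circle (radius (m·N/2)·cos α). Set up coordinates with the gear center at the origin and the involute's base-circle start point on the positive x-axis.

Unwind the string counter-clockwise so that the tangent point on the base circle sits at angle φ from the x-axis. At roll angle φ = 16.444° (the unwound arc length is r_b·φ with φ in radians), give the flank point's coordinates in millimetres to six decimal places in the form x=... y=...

x=119.569522 y=0.898249

pitch radius r_p = m·N/2 = 3.573·68/2 = 121.482000
base radius r_b = r_p·cos α = 121.482000·cos 18.899° = 114.933028
roll angle φ = 16.444° = 0.28700194 rad
x = r_b·(cos φ + φ·sin φ) = 114.933028·(0.95909687 + 0.28700194·0.28307807) = 119.569522
y = r_b·(sin φ − φ·cos φ) = 114.933028·(0.28307807 − 0.28700194·0.95909687) = 0.898249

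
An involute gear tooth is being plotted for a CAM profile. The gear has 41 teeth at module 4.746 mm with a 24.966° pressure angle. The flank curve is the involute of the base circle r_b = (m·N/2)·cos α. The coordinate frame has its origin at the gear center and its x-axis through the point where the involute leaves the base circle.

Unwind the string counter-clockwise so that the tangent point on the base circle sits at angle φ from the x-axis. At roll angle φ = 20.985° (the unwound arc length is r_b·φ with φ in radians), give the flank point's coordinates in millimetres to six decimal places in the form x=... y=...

x=93.920755 y=1.425208

pitch radius r_p = m·N/2 = 4.746·41/2 = 97.293000
base radius r_b = r_p·cos α = 97.293000·cos 24.966° = 88.201788
roll angle φ = 20.985° = 0.36625734 rad
x = r_b·(cos φ + φ·sin φ) = 88.201788·(0.93367422 + 0.36625734·0.35812353) = 93.920755
y = r_b·(sin φ − φ·cos φ) = 88.201788·(0.35812353 − 0.36625734·0.93367422) = 1.425208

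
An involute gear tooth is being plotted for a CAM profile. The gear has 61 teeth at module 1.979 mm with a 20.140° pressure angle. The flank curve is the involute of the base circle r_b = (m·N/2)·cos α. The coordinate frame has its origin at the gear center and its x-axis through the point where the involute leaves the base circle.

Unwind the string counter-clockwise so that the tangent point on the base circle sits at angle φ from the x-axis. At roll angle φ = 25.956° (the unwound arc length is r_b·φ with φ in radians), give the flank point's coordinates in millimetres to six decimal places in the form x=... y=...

x=62.188730 y=1.720397

pitch radius r_p = m·N/2 = 1.979·61/2 = 60.359500
base radius r_b = r_p·cos α = 60.359500·cos 20.140° = 56.668764
roll angle φ = 25.956° = 0.45301766 rad
x = r_b·(cos φ + φ·sin φ) = 56.668764·(0.89913043 + 0.45301766·0.43768079) = 62.188730
y = r_b·(sin φ − φ·cos φ) = 56.668764·(0.43768079 − 0.45301766·0.89913043) = 1.720397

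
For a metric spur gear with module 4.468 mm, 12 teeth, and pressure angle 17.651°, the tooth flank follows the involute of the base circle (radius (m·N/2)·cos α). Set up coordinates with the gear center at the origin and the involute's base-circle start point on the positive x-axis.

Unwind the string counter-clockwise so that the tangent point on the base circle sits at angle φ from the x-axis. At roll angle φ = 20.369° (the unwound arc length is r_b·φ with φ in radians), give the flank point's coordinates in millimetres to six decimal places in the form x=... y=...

x=27.109566 y=0.377783

pitch radius r_p = m·N/2 = 4.468·12/2 = 26.808000
base radius r_b = r_p·cos α = 26.808000·cos 17.651° = 25.545910
roll angle φ = 20.369° = 0.35550612 rad
x = r_b·(cos φ + φ·sin φ) = 25.545910·(0.93747045 + 0.35550612·0.34806488) = 27.109566
y = r_b·(sin φ − φ·cos φ) = 25.545910·(0.34806488 − 0.35550612·0.93747045) = 0.377783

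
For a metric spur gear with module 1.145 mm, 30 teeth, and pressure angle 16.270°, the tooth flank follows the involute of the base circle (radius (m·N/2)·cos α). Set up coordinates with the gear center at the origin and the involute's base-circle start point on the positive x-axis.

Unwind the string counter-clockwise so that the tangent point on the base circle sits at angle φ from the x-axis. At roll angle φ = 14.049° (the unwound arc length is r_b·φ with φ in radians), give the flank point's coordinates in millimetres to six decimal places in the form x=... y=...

x=16.975388 y=0.080534

pitch radius r_p = m·N/2 = 1.145·30/2 = 17.175000
base radius r_b = r_p·cos α = 17.175000·cos 16.270° = 16.487178
roll angle φ = 14.049° = 0.24520131 rad
x = r_b·(cos φ + φ·sin φ) = 16.487178·(0.97008848 + 0.24520131·0.24275161) = 16.975388
y = r_b·(sin φ − φ·cos φ) = 16.487178·(0.24275161 − 0.24520131·0.97008848) = 0.080534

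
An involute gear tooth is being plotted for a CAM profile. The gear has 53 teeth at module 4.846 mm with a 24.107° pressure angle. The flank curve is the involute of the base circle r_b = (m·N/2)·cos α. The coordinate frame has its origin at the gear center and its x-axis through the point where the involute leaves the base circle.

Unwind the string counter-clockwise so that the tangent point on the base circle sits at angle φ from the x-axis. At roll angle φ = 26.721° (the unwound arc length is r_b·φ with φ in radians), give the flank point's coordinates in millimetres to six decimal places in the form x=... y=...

x=129.281600 y=3.877849

pitch radius r_p = m·N/2 = 4.846·53/2 = 128.419000
base radius r_b = r_p·cos α = 128.419000·cos 24.107° = 117.218845
roll angle φ = 26.721° = 0.46636943 rad
x = r_b·(cos φ + φ·sin φ) = 117.218845·(0.89320664 + 0.46636943·0.44964641) = 129.281600
y = r_b·(sin φ − φ·cos φ) = 117.218845·(0.44964641 − 0.46636943·0.89320664) = 3.877849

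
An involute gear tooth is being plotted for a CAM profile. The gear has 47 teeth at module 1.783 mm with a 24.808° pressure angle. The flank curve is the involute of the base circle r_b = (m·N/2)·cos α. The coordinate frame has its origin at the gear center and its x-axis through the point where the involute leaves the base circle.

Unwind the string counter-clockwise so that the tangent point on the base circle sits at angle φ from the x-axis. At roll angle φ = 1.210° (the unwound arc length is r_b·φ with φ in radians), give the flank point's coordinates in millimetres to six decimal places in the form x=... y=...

pitch radius r_p = m·N/2 = 1.783·47/2 = 41.900500
base radius r_b = r_p·cos α = 41.900500·cos 24.808° = 38.033876
roll angle φ = 1.210° = 0.02111848 rad
x = r_b·(cos φ + φ·sin φ) = 38.033876·(0.99977701 + 0.02111848·0.02111691) = 38.042356
y = r_b·(sin φ − φ·cos φ) = 38.033876·(0.02111691 − 0.02111848·0.99977701) = 0.000119

x=38.042356 y=0.000119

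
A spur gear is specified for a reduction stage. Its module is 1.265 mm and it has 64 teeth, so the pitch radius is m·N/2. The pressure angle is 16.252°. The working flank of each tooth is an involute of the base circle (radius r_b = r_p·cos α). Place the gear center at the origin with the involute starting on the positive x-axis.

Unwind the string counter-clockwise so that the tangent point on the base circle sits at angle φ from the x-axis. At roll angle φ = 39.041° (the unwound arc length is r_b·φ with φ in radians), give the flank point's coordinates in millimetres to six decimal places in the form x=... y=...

x=46.863783 y=3.911143

pitch radius r_p = m·N/2 = 1.265·64/2 = 40.480000
base radius r_b = r_p·cos α = 40.480000·cos 16.252° = 38.862423
roll angle φ = 39.041° = 0.68139399 rad
x = r_b·(cos φ + φ·sin φ) = 38.862423·(0.77669543 + 0.68139399·0.62987634) = 46.863783
y = r_b·(sin φ − φ·cos φ) = 38.862423·(0.62987634 − 0.68139399·0.77669543) = 3.911143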